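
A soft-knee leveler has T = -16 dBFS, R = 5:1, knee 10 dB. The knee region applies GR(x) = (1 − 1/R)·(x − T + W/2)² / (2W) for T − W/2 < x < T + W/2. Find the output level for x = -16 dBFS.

-17 dBFS

x − T + W/2 = -16 − (-16) + 5 = 5.
GR = (1 − 1/5) × 5² / 20 = 0.8 × 25 / 20 = 1 dB.
Output = -16 − 1 = -17 dBFS.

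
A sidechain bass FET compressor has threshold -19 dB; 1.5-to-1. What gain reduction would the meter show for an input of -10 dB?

3 dB

-10 dB exceeds the threshold by 9 dB.
A 1.5:1 ratio leaves 6 dB of that excess.
Gain reduction = 9 − 6 = 3 dB.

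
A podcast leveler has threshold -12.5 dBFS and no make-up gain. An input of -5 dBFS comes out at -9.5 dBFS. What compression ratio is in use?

Input overshoot = -5 − (-12.5) = 7.5 dB; output overshoot = -9.5 − (-12.5) = 3 dB.
Ratio = 7.5 / 3 = 2.5.

2.5:1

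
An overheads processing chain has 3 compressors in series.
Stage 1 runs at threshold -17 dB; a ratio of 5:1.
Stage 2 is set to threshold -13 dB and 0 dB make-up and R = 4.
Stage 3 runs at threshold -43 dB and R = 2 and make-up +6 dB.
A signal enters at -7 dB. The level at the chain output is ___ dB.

-23 dB

Stage 1: 10 dB above -17 dB, reduced 5:1 to 2 dB above → -15 dB.
Stage 2: -15 dB is at or below the -13 dB threshold — no compression; output -15 dB.
Stage 3: -15 dB is 28 dB over -43 dB; at 2:1 that becomes 14 dB over, giving -29 dB; +6 dB make-up → -23 dB.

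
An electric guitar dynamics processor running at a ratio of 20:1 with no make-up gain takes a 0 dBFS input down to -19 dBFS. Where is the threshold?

-20 dBFS

Let T be the threshold. Output overshoot = (input overshoot)/R, so -19 − T = (0 − T)/20.
20·(-19 − T) = 0 − T → 19·T = -380 − 0 = -380.
T = -380/19 = -20 dBFS.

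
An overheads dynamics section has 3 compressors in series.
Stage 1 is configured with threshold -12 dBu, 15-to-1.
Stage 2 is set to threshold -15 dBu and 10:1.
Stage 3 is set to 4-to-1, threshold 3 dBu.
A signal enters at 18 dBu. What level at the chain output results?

-14.5 dBu

Stage 1: 30 dB above -12 dBu, reduced 15:1 to 2 dB above → -10 dBu.
Stage 2: -10 dBu is 5 dB over -15 dBu; at 10:1 that becomes 0.5 dB over, giving -14.5 dBu.
Stage 3: below threshold (-14.5 ≤ 3); passes unchanged; output -14.5 dBu.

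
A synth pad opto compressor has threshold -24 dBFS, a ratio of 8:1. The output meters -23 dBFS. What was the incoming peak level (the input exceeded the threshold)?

-16 dBFS

Post-compression overshoot = -23 − (-24) = 1 dB.
Before 8:1 compression the overshoot was 1 × 8 = 8 dB, so input = -24 + 8 = -16 dBFS.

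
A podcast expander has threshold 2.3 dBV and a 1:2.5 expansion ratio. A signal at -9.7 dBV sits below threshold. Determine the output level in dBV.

The input is 12 dB below the 2.3 dBV threshold.
A 1:2.5 expander multiplies undershoot by 2.5: 12 × 2.5 = 30 dB below threshold.
Output = 2.3 − 30 = -27.7 dBV.

-27.7 dBV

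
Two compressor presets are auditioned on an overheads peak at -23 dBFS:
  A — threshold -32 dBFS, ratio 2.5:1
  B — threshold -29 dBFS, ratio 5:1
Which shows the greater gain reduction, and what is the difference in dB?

A: GR = 9 − 9/2.5 = 5.4 dB.
B: GR = 6 − 6/5 = 4.8 dB.
Difference: 0.6 dB in favour of A.

A, by 0.6 dB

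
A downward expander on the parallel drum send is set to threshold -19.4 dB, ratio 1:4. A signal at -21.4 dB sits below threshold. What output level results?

Below threshold, a 1:4 expander applies gain = (4−1)×(T − x) of attenuation.
(4−1) × 2 = 6 dB, so output = -21.4 − 6 = -27.4 dB.

-27.4 dB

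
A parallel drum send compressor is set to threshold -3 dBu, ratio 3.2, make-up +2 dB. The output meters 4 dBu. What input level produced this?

Stripping the +2 dB make-up gives 2 dBu at the gain stage.
The compressed level sits 2 − (-3) = 5 dB over threshold.
Input overshoot = R × output overshoot = 16 dB → input = -3 + 16 = 13 dBu.

13 dBu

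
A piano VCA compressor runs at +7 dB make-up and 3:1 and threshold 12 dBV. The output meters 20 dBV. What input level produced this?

Before make-up, the level was 20 − 7 = 13 dBV.
The compressed level sits 13 − 12 = 1 dB over threshold.
Undo the ratio: input overshoot = 1 × 3 = 3 dB, giving input = 15 dBV.

15 dBV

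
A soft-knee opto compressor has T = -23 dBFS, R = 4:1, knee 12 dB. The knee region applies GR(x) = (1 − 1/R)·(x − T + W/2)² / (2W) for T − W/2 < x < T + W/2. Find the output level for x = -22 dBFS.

-23.53125 dBFS

x − T + W/2 = -22 − (-23) + 6 = 7.
GR = (1 − 1/4) × 7² / 24 = 0.75 × 49 / 24 = 1.53125 dB.
Output = -22 − 1.53125 = -23.53125 dBFS.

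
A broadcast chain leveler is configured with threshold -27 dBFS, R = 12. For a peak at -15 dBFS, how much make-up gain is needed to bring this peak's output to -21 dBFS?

The peak compresses to -27 + 12/12 = -26 dBFS.
To reach -21 dBFS requires -21 − (-26) = 5 dB of make-up.

5 dB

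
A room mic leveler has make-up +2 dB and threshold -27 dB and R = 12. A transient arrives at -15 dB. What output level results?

The input is 12 dB above the -27 dB threshold.
12:1 compression reduces that to 12/12 = 1 dB over.
That puts the output at -26 dB; make-up adds 2 dB, giving -24 dB.

-24 dB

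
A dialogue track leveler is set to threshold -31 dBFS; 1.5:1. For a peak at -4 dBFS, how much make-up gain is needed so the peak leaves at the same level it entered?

9 dB

Without make-up, output = threshold + overshoot/1.5 = -31 + 18 = -13 dBFS.
Gap to target: 9 dB.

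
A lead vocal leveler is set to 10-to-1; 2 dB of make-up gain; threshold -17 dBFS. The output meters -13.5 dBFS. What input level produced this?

-2 dBFS

Remove make-up: -13.5 − 2 = -15.5 dBFS.
That's 1.5 dB above the -17 dBFS threshold.
Undo the ratio: input overshoot = 1.5 × 10 = 15 dB, giving input = -2 dBFS.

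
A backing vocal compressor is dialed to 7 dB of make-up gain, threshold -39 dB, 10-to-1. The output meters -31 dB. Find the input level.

Remove make-up: -31 − 7 = -38 dB.
That's 1 dB above the -39 dB threshold.
Input overshoot = R × output overshoot = 10 dB → input = -39 + 10 = -29 dB.

-29 dB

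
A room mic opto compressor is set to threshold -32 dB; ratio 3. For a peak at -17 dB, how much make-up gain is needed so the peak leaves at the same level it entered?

10 dB

Overshoot 15 dB → 15/3 = 5 dB after compression, so the compressed level is -32 + 5 = -27 dB.
Make-up = target − compressed = -17 − (-27) = 10 dB.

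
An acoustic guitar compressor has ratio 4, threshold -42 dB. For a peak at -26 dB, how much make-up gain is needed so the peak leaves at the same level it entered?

12 dB

The peak compresses to -42 + 16/4 = -38 dB.
To reach -26 dB requires -26 − (-38) = 12 dB of make-up.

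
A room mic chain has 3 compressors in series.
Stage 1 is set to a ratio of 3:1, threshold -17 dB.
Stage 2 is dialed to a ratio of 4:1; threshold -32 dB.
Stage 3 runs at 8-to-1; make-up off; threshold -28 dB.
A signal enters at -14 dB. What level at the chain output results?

-28 dB

Stage 1: -14 dB is 3 dB over -17 dB; at 3:1 that becomes 1 dB over, giving -16 dB.
Stage 2: overshoot 16 dB → 16/4 = 4 dB → -28 dB.
Stage 3: below threshold (-28 ≤ -28); passes unchanged; output -28 dB.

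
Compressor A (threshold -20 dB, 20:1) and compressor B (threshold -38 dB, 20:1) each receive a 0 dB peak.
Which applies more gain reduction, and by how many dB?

B, by 17.1 dB

A: overshoot 20 dB → output overshoot 1 dB → GR 19 dB.
B: overshoot 38 dB → output overshoot 1.9 dB → GR 36.1 dB.
Difference: 17.1 dB in favour of B.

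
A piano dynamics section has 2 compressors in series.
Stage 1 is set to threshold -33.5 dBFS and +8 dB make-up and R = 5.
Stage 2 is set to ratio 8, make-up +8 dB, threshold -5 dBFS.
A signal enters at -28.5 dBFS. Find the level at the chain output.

Stage 1: -28.5 dBFS is 5 dB over -33.5 dBFS; at 5:1 that becomes 1 dB over, giving -32.5 dBFS; +8 dB make-up → -24.5 dBFS.
Stage 2: -24.5 dBFS is at or below the -5 dBFS threshold — no compression; make-up brings it to -16.5 dBFS.

-16.5 dBFS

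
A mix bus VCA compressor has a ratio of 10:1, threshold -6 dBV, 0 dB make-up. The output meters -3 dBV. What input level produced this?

24 dBV

Post-compression overshoot = -3 − (-6) = 3 dB.
Input overshoot = R × output overshoot = 30 dB → input = -6 + 30 = 24 dBV.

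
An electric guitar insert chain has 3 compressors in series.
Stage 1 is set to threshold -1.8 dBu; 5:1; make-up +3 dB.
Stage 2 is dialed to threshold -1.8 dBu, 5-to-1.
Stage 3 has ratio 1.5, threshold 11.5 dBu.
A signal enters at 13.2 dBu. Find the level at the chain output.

Stage 1: 13.2 dBu is 15 dB over -1.8 dBu; at 5:1 that becomes 3 dB over, giving 1.2 dBu; +3 dB make-up → 4.2 dBu.
Stage 2: 4.2 dBu is 6 dB over -1.8 dBu; at 5:1 that becomes 1.2 dB over, giving -0.6 dBu.
Stage 3: -0.6 dBu ≤ 11.5 dBu, so stage 3 doesn't engage; output -0.6 dBu.

-0.6 dBu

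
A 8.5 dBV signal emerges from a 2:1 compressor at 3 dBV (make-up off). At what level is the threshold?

-2.5 dBV

Input is 11 dB above T (since output overshoot × R = input overshoot: (3 − T)·2 = 8.5 − T gives T = -2.5 dBV).
Check: -2.5 + (8.5 − (-2.5))/2 = -2.5 + 5.5 = 3 dBV. ✓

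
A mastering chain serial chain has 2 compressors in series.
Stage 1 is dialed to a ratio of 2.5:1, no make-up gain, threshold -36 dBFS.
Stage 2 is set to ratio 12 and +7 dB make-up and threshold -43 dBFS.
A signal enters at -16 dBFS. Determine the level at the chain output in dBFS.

Stage 1: overshoot 20 dB → 20/2.5 = 8 dB → -28 dBFS.
Stage 2: 15 dB above -43 dBFS, reduced 12:1 to 1.25 dB above → -41.75 dBFS; +7 dB make-up → -34.75 dBFS.

-34.75 dBFS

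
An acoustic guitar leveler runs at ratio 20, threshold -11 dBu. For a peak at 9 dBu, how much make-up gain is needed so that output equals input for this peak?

Overshoot 20 dB → 20/20 = 1 dB after compression, so the compressed level is -11 + 1 = -10 dBu.
Make-up = target − compressed = 9 − (-10) = 19 dB.

19 dB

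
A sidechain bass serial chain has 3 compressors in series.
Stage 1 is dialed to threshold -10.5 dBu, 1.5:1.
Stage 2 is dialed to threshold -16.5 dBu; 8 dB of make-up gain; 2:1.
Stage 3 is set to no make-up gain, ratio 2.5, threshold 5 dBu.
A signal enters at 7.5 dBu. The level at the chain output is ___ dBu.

0.5 dBu

Stage 1: overshoot 18 dB → 18/1.5 = 12 dB → 1.5 dBu.
Stage 2: overshoot 18 dB → 18/2 = 9 dB → -7.5 dBu; +8 dB make-up → 0.5 dBu.
Stage 3: 0.5 dBu is at or below the 5 dBu threshold — no compression; output 0.5 dBu.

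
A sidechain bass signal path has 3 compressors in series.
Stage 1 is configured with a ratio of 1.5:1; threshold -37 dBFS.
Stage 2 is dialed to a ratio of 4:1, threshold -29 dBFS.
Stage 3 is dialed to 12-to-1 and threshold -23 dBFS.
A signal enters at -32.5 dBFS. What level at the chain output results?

-34 dBFS

Stage 1: 4.5 dB above -37 dBFS, reduced 1.5:1 to 3 dB above → -34 dBFS.
Stage 2: below threshold (-34 ≤ -29); passes unchanged; output -34 dBFS.
Stage 3: -34 dBFS is at or below the -23 dBFS threshold — no compression; output -34 dBFS.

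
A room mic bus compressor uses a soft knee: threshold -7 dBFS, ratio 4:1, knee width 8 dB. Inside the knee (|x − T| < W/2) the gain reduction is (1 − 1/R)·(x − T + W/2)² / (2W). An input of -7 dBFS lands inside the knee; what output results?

x − T + W/2 = -7 − (-7) + 4 = 4.
GR = (1 − 1/4) × 4² / 16 = 0.75 × 16 / 16 = 0.75 dB.
Output = -7 − 0.75 = -7.75 dBFS.

-7.75 dBFS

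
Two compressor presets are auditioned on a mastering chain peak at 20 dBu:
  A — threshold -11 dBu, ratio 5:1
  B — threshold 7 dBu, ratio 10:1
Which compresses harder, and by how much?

A, by 13.1 dB

A: GR = 31 − 31/5 = 24.8 dB.
B: GR = 13 − 13/10 = 11.7 dB.
Difference: 13.1 dB in favour of A.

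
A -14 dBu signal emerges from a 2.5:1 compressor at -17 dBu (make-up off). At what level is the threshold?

-19 dBu

Input is 5 dB above T (since output overshoot × R = input overshoot: (-17 − T)·2.5 = -14 − T gives T = -19 dBu).
Check: -19 + (-14 − (-19))/2.5 = -19 + 2 = -17 dBu. ✓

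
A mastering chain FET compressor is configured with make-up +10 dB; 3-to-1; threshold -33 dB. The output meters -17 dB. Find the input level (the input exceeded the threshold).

Remove make-up: -17 − 10 = -27 dB.
The compressed level sits -27 − (-33) = 6 dB over threshold.
Input overshoot = R × output overshoot = 18 dB → input = -33 + 18 = -15 dB.

-15 dB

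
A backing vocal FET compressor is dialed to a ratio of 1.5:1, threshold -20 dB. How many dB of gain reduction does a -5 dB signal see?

5 dB

Overshoot = -5 − (-20) = 15 dB.
After 1.5:1 compression the overshoot becomes 15/1.5 = 10 dB.
Gain reduction = 15 − 10 = 5 dB.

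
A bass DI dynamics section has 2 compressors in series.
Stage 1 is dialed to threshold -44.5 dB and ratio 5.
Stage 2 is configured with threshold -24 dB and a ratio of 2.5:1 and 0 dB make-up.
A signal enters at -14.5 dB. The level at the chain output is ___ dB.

-38.5 dB

Stage 1: overshoot 30 dB → 30/5 = 6 dB → -38.5 dB.
Stage 2: -38.5 dB is at or below the -24 dB threshold — no compression; output -38.5 dB.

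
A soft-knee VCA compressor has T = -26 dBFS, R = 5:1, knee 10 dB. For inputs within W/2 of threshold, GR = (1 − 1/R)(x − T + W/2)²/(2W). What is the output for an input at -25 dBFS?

x − T + W/2 = -25 − (-26) + 5 = 6.
GR = (1 − 1/5) × 6² / 20 = 0.8 × 36 / 20 = 1.44 dB.
Output = -25 − 1.44 = -26.44 dBFS.

-26.44 dBFS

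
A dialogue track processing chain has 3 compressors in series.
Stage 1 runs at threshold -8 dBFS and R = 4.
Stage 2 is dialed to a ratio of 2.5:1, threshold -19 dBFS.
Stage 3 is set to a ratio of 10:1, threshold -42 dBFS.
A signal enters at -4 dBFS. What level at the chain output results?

Stage 1: -4 dBFS is 4 dB over -8 dBFS; at 4:1 that becomes 1 dB over, giving -7 dBFS.
Stage 2: overshoot 12 dB → 12/2.5 = 4.8 dB → -14.2 dBFS.
Stage 3: -14.2 dBFS is 27.8 dB over -42 dBFS; at 10:1 that becomes 2.78 dB over, giving -39.22 dBFS.

-39.22 dBFS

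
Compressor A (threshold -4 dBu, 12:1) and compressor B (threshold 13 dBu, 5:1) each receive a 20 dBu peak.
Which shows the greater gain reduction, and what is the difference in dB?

A: 24 dB over, compressed to 2 dB over, so 22 dB of GR.
B: 7 dB over, compressed to 1.4 dB over, so 5.6 dB of GR.
A applies 16.4 dB more gain reduction.

A, by 16.4 dB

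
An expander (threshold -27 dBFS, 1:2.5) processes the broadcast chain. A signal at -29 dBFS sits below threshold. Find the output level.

-32 dBFS

Undershoot = (-27) − (-29) = 2 dB.
At 1:2.5, that expands to 5 dB under threshold.
Output = -27 − 5 = -32 dBFS.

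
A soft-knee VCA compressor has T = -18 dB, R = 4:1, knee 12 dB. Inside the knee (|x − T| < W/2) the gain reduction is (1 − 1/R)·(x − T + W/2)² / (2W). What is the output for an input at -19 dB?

x − T + W/2 = -19 − (-18) + 6 = 5.
GR = (1 − 1/4) × 5² / 24 = 0.75 × 25 / 24 = 0.78125 dB.
Output = -19 − 0.78125 = -19.78125 dB.

-19.78125 dB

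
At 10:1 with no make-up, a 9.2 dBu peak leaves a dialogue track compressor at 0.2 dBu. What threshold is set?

Input is 10 dB above T (since output overshoot × R = input overshoot: (0.2 − T)·10 = 9.2 − T gives T = -0.8 dBu).
Check: -0.8 + (9.2 − (-0.8))/10 = -0.8 + 1 = 0.2 dBu. ✓

-0.8 dBu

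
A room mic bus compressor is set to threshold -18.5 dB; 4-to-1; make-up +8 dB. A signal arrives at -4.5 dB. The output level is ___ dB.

Overshoot: -4.5 − (-18.5) = 14 dB.
The 14 dB excess becomes 3.5 dB after 4:1 reduction.
That puts the output at -15 dB; make-up adds 8 dB, giving -7 dB.

-7 dB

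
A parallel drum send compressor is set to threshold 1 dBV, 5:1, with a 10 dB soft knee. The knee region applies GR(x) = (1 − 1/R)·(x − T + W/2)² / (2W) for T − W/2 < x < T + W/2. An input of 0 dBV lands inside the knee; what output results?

x − T + W/2 = 0 − 1 + 5 = 4.
GR = (1 − 1/5) × 4² / 20 = 0.8 × 16 / 20 = 0.64 dB.
Output = 0 − 0.64 = -0.64 dBV.

-0.64 dBV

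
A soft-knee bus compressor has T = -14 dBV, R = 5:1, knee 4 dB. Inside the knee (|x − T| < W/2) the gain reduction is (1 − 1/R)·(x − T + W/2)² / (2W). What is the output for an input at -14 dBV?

x − T + W/2 = -14 − (-14) + 2 = 2.
GR = (1 − 1/5) × 2² / 8 = 0.8 × 4 / 8 = 0.4 dB.
Output = -14 − 0.4 = -14.4 dBV.

-14.4 dBV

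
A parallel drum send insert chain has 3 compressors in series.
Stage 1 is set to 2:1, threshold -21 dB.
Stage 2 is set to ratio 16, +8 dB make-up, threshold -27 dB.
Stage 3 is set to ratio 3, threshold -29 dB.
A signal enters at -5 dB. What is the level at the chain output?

Stage 1: 16 dB above -21 dB, reduced 2:1 to 8 dB above → -13 dB.
Stage 2: 14 dB above -27 dB, reduced 16:1 to 0.875 dB above → -26.125 dB; +8 dB make-up → -18.125 dB.
Stage 3: -18.125 dB is 10.875 dB over -29 dB; at 3:1 that becomes 3.625 dB over, giving -25.375 dB.

-25.375 dB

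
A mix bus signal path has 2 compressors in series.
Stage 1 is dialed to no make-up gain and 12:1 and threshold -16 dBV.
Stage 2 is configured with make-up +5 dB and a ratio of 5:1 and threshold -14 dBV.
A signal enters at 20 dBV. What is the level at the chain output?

Stage 1: 20 dBV is 36 dB over -16 dBV; at 12:1 that becomes 3 dB over, giving -13 dBV.
Stage 2: 1 dB above -14 dBV, reduced 5:1 to 0.2 dB above → -13.8 dBV; +5 dB make-up → -8.8 dBV.

-8.8 dBV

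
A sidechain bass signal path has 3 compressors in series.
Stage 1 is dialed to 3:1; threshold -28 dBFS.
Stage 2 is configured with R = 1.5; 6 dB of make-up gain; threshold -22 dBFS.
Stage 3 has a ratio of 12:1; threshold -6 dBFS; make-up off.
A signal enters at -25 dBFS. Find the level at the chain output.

Stage 1: overshoot 3 dB → 3/3 = 1 dB → -27 dBFS.
Stage 2: -27 dBFS is at or below the -22 dBFS threshold — no compression; make-up brings it to -21 dBFS.
Stage 3: -21 dBFS is at or below the -6 dBFS threshold — no compression; output -21 dBFS.

-21 dBFS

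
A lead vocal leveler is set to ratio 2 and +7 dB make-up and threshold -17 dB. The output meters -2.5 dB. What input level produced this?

Before make-up, the level was -2.5 − 7 = -9.5 dB.
The compressed level sits -9.5 − (-17) = 7.5 dB over threshold.
Input overshoot = R × output overshoot = 15 dB → input = -17 + 15 = -2 dB.

-2 dB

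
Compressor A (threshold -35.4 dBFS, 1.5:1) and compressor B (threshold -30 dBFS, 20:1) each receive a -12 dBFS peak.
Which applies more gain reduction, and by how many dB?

B, by 9.3 dB

A: overshoot 23.4 dB → output overshoot 15.6 dB → GR 7.8 dB.
B: overshoot 18 dB → output overshoot 0.9 dB → GR 17.1 dB.
B applies 9.3 dB more gain reduction.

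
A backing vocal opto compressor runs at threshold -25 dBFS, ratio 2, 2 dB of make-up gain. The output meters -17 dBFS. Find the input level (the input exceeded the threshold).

-13 dBFS

Before make-up, the level was -17 − 2 = -19 dBFS.
That's 6 dB above the -25 dBFS threshold.
Before 2:1 compression the overshoot was 6 × 2 = 12 dB, so input = -25 + 12 = -13 dBFS.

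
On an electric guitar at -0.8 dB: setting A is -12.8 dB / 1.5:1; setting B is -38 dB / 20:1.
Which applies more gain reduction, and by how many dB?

A: GR = 12 − 12/1.5 = 4 dB.
B: GR = 37.2 − 37.2/20 = 35.34 dB.
Difference: 31.34 dB in favour of B.

B, by 31.34 dB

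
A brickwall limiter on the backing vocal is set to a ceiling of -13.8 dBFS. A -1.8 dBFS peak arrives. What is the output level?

A brickwall limiter is an ∞:1 compressor: any input above the ceiling is clamped to -13.8 dBFS.

-13.8 dBFS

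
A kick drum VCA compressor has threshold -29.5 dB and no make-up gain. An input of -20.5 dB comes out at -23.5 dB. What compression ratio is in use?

1.5:1

Input overshoot = -20.5 − (-29.5) = 9 dB; output overshoot = -23.5 − (-29.5) = 6 dB.
Ratio = 9 / 6 = 1.5.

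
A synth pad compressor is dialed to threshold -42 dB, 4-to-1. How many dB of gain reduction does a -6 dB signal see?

27 dB

The signal is 36 dB above threshold.
After 4:1 compression the overshoot becomes 36/4 = 9 dB.
Gain reduction = 36 − 9 = 27 dB.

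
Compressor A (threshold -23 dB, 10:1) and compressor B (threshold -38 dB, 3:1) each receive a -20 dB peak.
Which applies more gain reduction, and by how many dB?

A: 3 dB over, compressed to 0.3 dB over, so 2.7 dB of GR.
B: 18 dB over, compressed to 6 dB over, so 12 dB of GR.
B reduces 9.3 dB more.

B, by 9.3 dB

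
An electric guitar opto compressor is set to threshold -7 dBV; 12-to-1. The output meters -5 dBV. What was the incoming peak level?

17 dBV

Post-compression overshoot = -5 − (-7) = 2 dB.
Input overshoot = R × output overshoot = 24 dB → input = -7 + 24 = 17 dBV.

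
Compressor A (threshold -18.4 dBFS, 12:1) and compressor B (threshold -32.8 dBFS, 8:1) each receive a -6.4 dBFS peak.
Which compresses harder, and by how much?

A: 12 dB over, compressed to 1 dB over, so 11 dB of GR.
B: 26.4 dB over, compressed to 3.3 dB over, so 23.1 dB of GR.
Difference: 12.1 dB in favour of B.

B, by 12.1 dB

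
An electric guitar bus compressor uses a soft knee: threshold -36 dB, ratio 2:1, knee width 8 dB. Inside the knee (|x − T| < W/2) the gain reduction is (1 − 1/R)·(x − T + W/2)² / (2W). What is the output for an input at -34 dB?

x − T + W/2 = -34 − (-36) + 4 = 6.
GR = (1 − 1/2) × 6² / 16 = 0.5 × 36 / 16 = 1.125 dB.
Output = -34 − 1.125 = -35.125 dB.

-35.125 dB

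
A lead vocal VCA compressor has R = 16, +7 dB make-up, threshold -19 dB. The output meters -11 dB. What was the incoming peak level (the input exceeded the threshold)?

Stripping the +7 dB make-up gives -18 dB at the gain stage.
Post-compression overshoot = -18 − (-19) = 1 dB.
Input overshoot = R × output overshoot = 16 dB → input = -19 + 16 = -3 dB.

-3 dB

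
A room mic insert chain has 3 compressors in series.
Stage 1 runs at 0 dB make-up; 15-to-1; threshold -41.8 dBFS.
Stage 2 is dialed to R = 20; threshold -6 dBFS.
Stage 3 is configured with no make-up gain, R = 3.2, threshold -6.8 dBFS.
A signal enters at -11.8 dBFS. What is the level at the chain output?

-39.8 dBFS

Stage 1: overshoot 30 dB → 30/15 = 2 dB → -39.8 dBFS.
Stage 2: -39.8 dBFS ≤ -6 dBFS, so stage 2 doesn't engage; output -39.8 dBFS.
Stage 3: below threshold (-39.8 ≤ -6.8); passes unchanged; output -39.8 dBFS.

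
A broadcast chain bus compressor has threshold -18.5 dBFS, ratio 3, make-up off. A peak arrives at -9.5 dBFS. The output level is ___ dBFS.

-15.5 dBFS

Overshoot: -9.5 − (-18.5) = 9 dB.
At 3:1 the overshoot is divided by 3, leaving 3 dB above threshold.
That puts the output at -15.5 dBFS.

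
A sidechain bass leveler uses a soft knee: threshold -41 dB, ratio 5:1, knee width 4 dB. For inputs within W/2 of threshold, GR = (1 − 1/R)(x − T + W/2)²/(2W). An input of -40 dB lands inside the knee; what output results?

x − T + W/2 = -40 − (-41) + 2 = 3.
GR = (1 − 1/5) × 3² / 8 = 0.8 × 9 / 8 = 0.9 dB.
Output = -40 − 0.9 = -40.9 dB.

-40.9 dB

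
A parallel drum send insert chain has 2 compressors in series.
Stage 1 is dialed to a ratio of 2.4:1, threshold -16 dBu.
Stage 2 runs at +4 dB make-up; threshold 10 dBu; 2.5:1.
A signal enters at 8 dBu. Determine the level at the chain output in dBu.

-2 dBu

Stage 1: overshoot 24 dB → 24/2.4 = 10 dB → -6 dBu.
Stage 2: below threshold (-6 ≤ 10); passes unchanged; make-up brings it to -2 dBu.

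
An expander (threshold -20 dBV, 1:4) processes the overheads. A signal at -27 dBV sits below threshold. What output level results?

Undershoot = (-20) − (-27) = 7 dB.
At 1:4, that expands to 28 dB under threshold.
Output = -20 − 28 = -48 dBV.

-48 dBV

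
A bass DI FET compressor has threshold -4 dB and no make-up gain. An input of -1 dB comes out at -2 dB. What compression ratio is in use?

Input overshoot = -1 − (-4) = 3 dB; output overshoot = -2 − (-4) = 2 dB.
Ratio = 3 / 2 = 1.5.

1.5:1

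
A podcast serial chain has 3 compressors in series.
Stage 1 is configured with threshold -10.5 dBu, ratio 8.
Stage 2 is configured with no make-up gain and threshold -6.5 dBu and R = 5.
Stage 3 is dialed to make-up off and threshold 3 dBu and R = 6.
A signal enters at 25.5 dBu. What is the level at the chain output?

Stage 1: overshoot 36 dB → 36/8 = 4.5 dB → -6 dBu.
Stage 2: 0.5 dB above -6.5 dBu, reduced 5:1 to 0.1 dB above → -6.4 dBu.
Stage 3: -6.4 dBu ≤ 3 dBu, so stage 3 doesn't engage; output -6.4 dBu.

-6.4 dBu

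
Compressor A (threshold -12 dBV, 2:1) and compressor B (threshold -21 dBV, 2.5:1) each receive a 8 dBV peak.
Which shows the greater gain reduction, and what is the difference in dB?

B, by 7.4 dB

A: GR = 20 − 20/2 = 10 dB.
B: GR = 29 − 29/2.5 = 17.4 dB.
B reduces 7.4 dB more.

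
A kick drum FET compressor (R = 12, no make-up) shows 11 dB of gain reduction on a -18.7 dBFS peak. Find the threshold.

Input is 12 dB above T (since output overshoot × R = input overshoot: (-29.7 − T)·12 = -18.7 − T gives T = -30.7 dBFS).
Check: -30.7 + (-18.7 − (-30.7))/12 = -30.7 + 1 = -29.7 dBFS. ✓

-30.7 dBFS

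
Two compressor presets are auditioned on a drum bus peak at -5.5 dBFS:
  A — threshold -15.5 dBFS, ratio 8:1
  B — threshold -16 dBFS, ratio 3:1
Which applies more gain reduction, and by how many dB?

A: 10 dB over, compressed to 1.25 dB over, so 8.75 dB of GR.
B: 10.5 dB over, compressed to 3.5 dB over, so 7 dB of GR.
Difference: 1.75 dB in favour of A.

A, by 1.75 dB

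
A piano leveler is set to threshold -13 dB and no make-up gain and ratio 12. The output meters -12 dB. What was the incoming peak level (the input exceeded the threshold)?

-1 dB

That's 1 dB above the -13 dB threshold.
Input overshoot = R × output overshoot = 12 dB → input = -13 + 12 = -1 dB.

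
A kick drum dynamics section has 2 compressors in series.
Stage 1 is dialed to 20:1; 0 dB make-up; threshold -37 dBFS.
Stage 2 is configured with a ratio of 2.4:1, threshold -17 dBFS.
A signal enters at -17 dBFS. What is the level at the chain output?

-36 dBFS

Stage 1: 20 dB above -37 dBFS, reduced 20:1 to 1 dB above → -36 dBFS.
Stage 2: -36 dBFS ≤ -17 dBFS, so stage 2 doesn't engage; output -36 dBFS.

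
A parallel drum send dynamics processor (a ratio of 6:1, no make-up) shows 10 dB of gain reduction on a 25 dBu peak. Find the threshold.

Let T be the threshold. Output overshoot = (input overshoot)/R, so 15 − T = (25 − T)/6.
6·(15 − T) = 25 − T → 5·T = 90 − 25 = 65.
T = 65/5 = 13 dBu.

13 dBu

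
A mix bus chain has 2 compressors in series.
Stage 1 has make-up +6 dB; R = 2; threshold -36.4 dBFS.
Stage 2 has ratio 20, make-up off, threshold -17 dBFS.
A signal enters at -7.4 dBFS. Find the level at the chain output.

-16.945 dBFS

Stage 1: 29 dB above -36.4 dBFS, reduced 2:1 to 14.5 dB above → -21.9 dBFS; +6 dB make-up → -15.9 dBFS.
Stage 2: overshoot 1.1 dB → 1.1/20 = 0.055 dB → -16.945 dBFS.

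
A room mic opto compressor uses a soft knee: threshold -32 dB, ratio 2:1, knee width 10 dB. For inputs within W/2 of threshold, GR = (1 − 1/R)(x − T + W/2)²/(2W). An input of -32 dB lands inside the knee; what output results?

x − T + W/2 = -32 − (-32) + 5 = 5.
GR = (1 − 1/2) × 5² / 20 = 0.5 × 25 / 20 = 0.625 dB.
Output = -32 − 0.625 = -32.625 dB.

-32.625 dB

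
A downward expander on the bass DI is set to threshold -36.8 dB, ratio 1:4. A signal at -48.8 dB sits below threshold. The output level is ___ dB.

-84.8 dB

Below threshold, a 1:4 expander applies gain = (4−1)×(T − x) of attenuation.
(4−1) × 12 = 36 dB, so output = -48.8 − 36 = -84.8 dB.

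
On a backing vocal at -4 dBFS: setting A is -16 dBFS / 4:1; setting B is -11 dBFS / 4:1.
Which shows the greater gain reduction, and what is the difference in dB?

A, by 3.75 dB

A: GR = 12 − 12/4 = 9 dB.
B: GR = 7 − 7/4 = 5.25 dB.
Difference: 3.75 dB in favour of A.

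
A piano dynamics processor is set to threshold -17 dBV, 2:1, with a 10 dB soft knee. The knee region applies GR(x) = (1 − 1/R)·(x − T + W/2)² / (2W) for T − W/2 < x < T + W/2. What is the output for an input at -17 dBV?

x − T + W/2 = -17 − (-17) + 5 = 5.
GR = (1 − 1/2) × 5² / 20 = 0.5 × 25 / 20 = 0.625 dB.
Output = -17 − 0.625 = -17.625 dBV.

-17.625 dBV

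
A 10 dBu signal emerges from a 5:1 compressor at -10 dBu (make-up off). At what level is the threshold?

-15 dBu

Let T be the threshold. Output overshoot = (input overshoot)/R, so -10 − T = (10 − T)/5.
5·(-10 − T) = 10 − T → 4·T = -50 − 10 = -60.
T = -60/4 = -15 dBu.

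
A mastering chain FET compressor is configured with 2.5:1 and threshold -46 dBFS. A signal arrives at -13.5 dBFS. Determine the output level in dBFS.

-13.5 dBFS sits 32.5 dB over threshold.
2.5:1 compression reduces that to 32.5/2.5 = 13 dB over.
Output = -46 + 13 = -33 dBFS.

-33 dBFS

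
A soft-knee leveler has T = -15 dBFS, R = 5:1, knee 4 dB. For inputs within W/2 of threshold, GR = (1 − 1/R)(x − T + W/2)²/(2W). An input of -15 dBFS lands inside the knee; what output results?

-15.4 dBFS

x − T + W/2 = -15 − (-15) + 2 = 2.
GR = (1 − 1/5) × 2² / 8 = 0.8 × 4 / 8 = 0.4 dB.
Output = -15 − 0.4 = -15.4 dBFS.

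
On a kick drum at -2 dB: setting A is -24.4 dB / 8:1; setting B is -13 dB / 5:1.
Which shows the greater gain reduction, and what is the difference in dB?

A: overshoot 22.4 dB → output overshoot 2.8 dB → GR 19.6 dB.
B: overshoot 11 dB → output overshoot 2.2 dB → GR 8.8 dB.
A applies 10.8 dB more gain reduction.

A, by 10.8 dB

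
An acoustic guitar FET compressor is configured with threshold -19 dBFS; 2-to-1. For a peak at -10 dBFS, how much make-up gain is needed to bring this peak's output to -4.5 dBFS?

The peak compresses to -19 + 9/2 = -14.5 dBFS.
To reach -4.5 dBFS requires -4.5 − (-14.5) = 10 dB of make-up.

10 dB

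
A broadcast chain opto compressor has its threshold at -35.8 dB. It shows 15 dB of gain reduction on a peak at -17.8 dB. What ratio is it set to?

6:1

Input overshoot = -17.8 − (-35.8) = 18 dB.
Output overshoot = 18 − 15 = 3 dB.
Ratio = input overshoot / output overshoot = 18 / 3 = 6.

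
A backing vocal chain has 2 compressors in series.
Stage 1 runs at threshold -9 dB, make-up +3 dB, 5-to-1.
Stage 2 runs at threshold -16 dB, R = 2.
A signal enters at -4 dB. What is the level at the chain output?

-10.5 dB

Stage 1: overshoot 5 dB → 5/5 = 1 dB → -8 dB; +3 dB make-up → -5 dB.
Stage 2: -5 dB is 11 dB over -16 dB; at 2:1 that becomes 5.5 dB over, giving -10.5 dB.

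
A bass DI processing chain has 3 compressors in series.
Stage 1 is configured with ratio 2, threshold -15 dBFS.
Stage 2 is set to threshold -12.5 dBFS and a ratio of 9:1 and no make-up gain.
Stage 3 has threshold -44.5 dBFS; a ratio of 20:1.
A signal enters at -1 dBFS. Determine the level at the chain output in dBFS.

-42.875 dBFS

Stage 1: -1 dBFS is 14 dB over -15 dBFS; at 2:1 that becomes 7 dB over, giving -8 dBFS.
Stage 2: -8 dBFS is 4.5 dB over -12.5 dBFS; at 9:1 that becomes 0.5 dB over, giving -12 dBFS.
Stage 3: 32.5 dB above -44.5 dBFS, reduced 20:1 to 1.625 dB above → -42.875 dBFS.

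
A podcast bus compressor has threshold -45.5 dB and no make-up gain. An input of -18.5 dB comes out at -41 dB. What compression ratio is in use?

Input overshoot = -18.5 − (-45.5) = 27 dB; output overshoot = -41 − (-45.5) = 4.5 dB.
Ratio = 27 / 4.5 = 6.

6:1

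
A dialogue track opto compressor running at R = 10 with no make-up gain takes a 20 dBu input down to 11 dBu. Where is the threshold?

10 dBu

Input is 10 dB above T (since output overshoot × R = input overshoot: (11 − T)·10 = 20 − T gives T = 10 dBu).
Check: 10 + (20 − 10)/10 = 10 + 1 = 11 dBu. ✓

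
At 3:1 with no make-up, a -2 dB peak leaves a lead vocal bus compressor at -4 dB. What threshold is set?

-5 dB

Gain reduction = -2 − (-4) = 2 dB; output overshoot = GR / (R − 1) = 2 / 2 = 1 dB.
Threshold = output − output overshoot = -4 − 1 = -5 dB.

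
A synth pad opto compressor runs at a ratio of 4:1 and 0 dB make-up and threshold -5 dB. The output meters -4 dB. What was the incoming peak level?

Post-compression overshoot = -4 − (-5) = 1 dB.
Undo the ratio: input overshoot = 1 × 4 = 4 dB, giving input = -1 dB.

-1 dB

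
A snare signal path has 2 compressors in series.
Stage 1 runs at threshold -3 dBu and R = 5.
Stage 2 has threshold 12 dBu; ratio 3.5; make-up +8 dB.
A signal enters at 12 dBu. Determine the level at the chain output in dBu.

Stage 1: 12 dBu is 15 dB over -3 dBu; at 5:1 that becomes 3 dB over, giving 0 dBu.
Stage 2: 0 dBu ≤ 12 dBu, so stage 2 doesn't engage; make-up brings it to 8 dBu.

8 dBu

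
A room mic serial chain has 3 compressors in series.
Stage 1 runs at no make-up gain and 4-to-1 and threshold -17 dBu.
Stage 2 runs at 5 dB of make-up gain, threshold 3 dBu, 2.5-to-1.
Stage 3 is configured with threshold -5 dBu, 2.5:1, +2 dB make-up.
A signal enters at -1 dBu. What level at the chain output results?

-6 dBu

Stage 1: overshoot 16 dB → 16/4 = 4 dB → -13 dBu.
Stage 2: -13 dBu ≤ 3 dBu, so stage 2 doesn't engage; make-up brings it to -8 dBu.
Stage 3: -8 dBu ≤ -5 dBu, so stage 3 doesn't engage; make-up brings it to -6 dBu.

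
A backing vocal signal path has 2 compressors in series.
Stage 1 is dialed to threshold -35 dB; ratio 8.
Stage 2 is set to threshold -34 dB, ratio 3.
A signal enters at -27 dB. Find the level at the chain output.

-34 dB

Stage 1: overshoot 8 dB → 8/8 = 1 dB → -34 dB.
Stage 2: below threshold (-34 ≤ -34); passes unchanged; output -34 dB.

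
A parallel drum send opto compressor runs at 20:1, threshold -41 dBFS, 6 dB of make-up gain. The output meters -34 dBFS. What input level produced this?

Stripping the +6 dB make-up gives -40 dBFS at the gain stage.
Post-compression overshoot = -40 − (-41) = 1 dB.
Undo the ratio: input overshoot = 1 × 20 = 20 dB, giving input = -21 dBFS.

-21 dBFS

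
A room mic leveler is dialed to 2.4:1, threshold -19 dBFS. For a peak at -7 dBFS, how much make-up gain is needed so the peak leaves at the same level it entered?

The peak compresses to -19 + 12/2.4 = -14 dBFS.
To reach -7 dBFS requires -7 − (-14) = 7 dB of make-up.

7 dB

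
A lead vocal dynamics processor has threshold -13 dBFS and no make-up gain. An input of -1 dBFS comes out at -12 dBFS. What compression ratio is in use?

12:1

Input overshoot = -1 − (-13) = 12 dB; output overshoot = -12 − (-13) = 1 dB.
Ratio = 12 / 1 = 12.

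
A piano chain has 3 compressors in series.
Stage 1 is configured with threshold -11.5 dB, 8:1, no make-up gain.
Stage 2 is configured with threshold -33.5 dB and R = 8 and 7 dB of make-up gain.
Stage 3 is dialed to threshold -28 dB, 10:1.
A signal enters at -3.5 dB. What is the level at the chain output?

Stage 1: 8 dB above -11.5 dB, reduced 8:1 to 1 dB above → -10.5 dB.
Stage 2: overshoot 23 dB → 23/8 = 2.875 dB → -30.625 dB; +7 dB make-up → -23.625 dB.
Stage 3: overshoot 4.375 dB → 4.375/10 = 0.4375 dB → -27.5625 dB.

-27.5625 dB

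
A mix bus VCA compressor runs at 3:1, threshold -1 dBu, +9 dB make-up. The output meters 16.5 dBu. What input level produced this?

24.5 dBu

Before make-up, the level was 16.5 − 9 = 7.5 dBu.
The compressed level sits 7.5 − (-1) = 8.5 dB over threshold.
Before 3:1 compression the overshoot was 8.5 × 3 = 25.5 dB, so input = -1 + 25.5 = 24.5 dBu.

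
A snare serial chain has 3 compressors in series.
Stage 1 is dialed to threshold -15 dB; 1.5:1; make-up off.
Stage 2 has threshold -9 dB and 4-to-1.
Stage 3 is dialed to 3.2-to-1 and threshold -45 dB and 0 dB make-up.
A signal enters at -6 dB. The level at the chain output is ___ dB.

-33.75 dB

Stage 1: -6 dB is 9 dB over -15 dB; at 1.5:1 that becomes 6 dB over, giving -9 dB.
Stage 2: -9 dB is at or below the -9 dB threshold — no compression; output -9 dB.
Stage 3: overshoot 36 dB → 36/3.2 = 11.25 dB → -33.75 dB.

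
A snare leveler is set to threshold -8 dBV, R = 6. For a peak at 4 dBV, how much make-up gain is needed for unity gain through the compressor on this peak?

10 dB

Without make-up, output = threshold + overshoot/6 = -8 + 2 = -6 dBV.
Gap to target: 10 dB.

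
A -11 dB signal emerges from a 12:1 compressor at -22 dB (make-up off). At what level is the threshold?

Gain reduction = -11 − (-22) = 11 dB; output overshoot = GR / (R − 1) = 11 / 11 = 1 dB.
Threshold = output − output overshoot = -22 − 1 = -23 dB.

-23 dB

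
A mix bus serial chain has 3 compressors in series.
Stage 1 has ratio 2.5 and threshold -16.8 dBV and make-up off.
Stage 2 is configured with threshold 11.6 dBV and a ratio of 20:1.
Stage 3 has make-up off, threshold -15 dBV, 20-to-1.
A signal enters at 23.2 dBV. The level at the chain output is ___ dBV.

Stage 1: overshoot 40 dB → 40/2.5 = 16 dB → -0.8 dBV.
Stage 2: below threshold (-0.8 ≤ 11.6); passes unchanged; output -0.8 dBV.
Stage 3: -0.8 dBV is 14.2 dB over -15 dBV; at 20:1 that becomes 0.71 dB over, giving -14.29 dBV.

-14.29 dBV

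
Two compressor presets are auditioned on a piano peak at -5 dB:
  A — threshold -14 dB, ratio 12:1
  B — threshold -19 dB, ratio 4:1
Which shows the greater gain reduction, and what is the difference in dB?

A: GR = 9 − 9/12 = 8.25 dB.
B: GR = 14 − 14/4 = 10.5 dB.
B reduces 2.25 dB more.

B, by 2.25 dB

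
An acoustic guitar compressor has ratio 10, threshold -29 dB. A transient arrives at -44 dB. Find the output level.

-44 dB is 15 dB below the -29 dB threshold, so no gain reduction is applied.
Output = input = -44 dB.

-44 dB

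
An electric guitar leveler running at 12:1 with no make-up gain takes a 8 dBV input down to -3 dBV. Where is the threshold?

Gain reduction = 8 − (-3) = 11 dB; output overshoot = GR / (R − 1) = 11 / 11 = 1 dB.
Threshold = output − output overshoot = -3 − 1 = -4 dBV.

-4 dBV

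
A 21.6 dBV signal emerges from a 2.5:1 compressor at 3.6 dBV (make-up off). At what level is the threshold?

-8.4 dBV

Input is 30 dB above T (since output overshoot × R = input overshoot: (3.6 − T)·2.5 = 21.6 − T gives T = -8.4 dBV).
Check: -8.4 + (21.6 − (-8.4))/2.5 = -8.4 + 12 = 3.6 dBV. ✓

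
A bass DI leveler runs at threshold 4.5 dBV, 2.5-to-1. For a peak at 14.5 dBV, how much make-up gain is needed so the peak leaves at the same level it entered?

Without make-up, output = threshold + overshoot/2.5 = 4.5 + 4 = 8.5 dBV.
Gap to target: 6 dB.

6 dB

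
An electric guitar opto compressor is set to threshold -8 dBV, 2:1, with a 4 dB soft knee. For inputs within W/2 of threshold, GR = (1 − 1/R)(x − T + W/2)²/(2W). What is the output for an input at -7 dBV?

-7.5625 dBV

x − T + W/2 = -7 − (-8) + 2 = 3.
GR = (1 − 1/2) × 3² / 8 = 0.5 × 9 / 8 = 0.5625 dB.
Output = -7 − 0.5625 = -7.5625 dBV.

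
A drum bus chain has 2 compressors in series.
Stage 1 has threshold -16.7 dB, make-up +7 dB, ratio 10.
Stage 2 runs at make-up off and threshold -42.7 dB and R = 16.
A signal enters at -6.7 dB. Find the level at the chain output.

-40.575 dB

Stage 1: -6.7 dB is 10 dB over -16.7 dB; at 10:1 that becomes 1 dB over, giving -15.7 dB; +7 dB make-up → -8.7 dB.
Stage 2: overshoot 34 dB → 34/16 = 2.125 dB → -40.575 dB.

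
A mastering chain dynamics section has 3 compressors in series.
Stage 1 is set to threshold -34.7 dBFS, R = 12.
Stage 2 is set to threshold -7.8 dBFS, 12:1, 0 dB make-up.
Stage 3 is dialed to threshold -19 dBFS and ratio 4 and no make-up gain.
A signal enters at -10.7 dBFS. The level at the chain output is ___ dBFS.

-32.7 dBFS

Stage 1: overshoot 24 dB → 24/12 = 2 dB → -32.7 dBFS.
Stage 2: -32.7 dBFS ≤ -7.8 dBFS, so stage 2 doesn't engage; output -32.7 dBFS.
Stage 3: -32.7 dBFS ≤ -19 dBFS, so stage 3 doesn't engage; output -32.7 dBFS.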